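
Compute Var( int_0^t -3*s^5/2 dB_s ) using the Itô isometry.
Var = 9*t^11/44

The Itô integral of a deterministic integrand f(s) has mean 0 because each increment f(s) * (B_{s+ds} - B_s) has mean 0. By the Itô isometry:
  Var( int_0^t f(s) dB_s ) = E[ (int_0^t f(s) dB_s)^2 ] = int_0^t f(s)^2 ds.
Here f(s) = -3*s^5/2, so f(s)^2 = 9*s^10/4. Integrate:
  int_0^t (9*s^10/4) ds = 9*t^11/44.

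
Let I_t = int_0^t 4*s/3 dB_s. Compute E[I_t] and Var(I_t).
E[I_t] = 0; Var(I_t) = 16*t^3/27

The Itô integral of a deterministic integrand f(s) has mean 0 because each increment f(s) * (B_{s+ds} - B_s) has mean 0. By the Itô isometry:
  Var( int_0^t f(s) dB_s ) = E[ (int_0^t f(s) dB_s)^2 ] = int_0^t f(s)^2 ds.
Here f(s) = 4*s/3, so f(s)^2 = 16*s^2/9. Integrate:
  int_0^t (16*s^2/9) ds = 16*t^3/27.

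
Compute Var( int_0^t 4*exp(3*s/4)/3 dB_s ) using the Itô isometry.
Var = 32*exp(3*t/2)/27 - 32/27

The Itô integral of a deterministic integrand f(s) has mean 0 because each increment f(s) * (B_{s+ds} - B_s) has mean 0. By the Itô isometry:
  Var( int_0^t f(s) dB_s ) = E[ (int_0^t f(s) dB_s)^2 ] = int_0^t f(s)^2 ds.
Here f(s) = 4*exp(3*s/4)/3, so f(s)^2 = 16*exp(3*s/2)/9. Integrate:
  int_0^t (16*exp(3*s/2)/9) ds = 32*exp(3*t/2)/27 - 32/27.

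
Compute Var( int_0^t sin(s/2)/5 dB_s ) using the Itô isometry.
Var = t/50 - sin(t)/50

The Itô integral of a deterministic integrand f(s) has mean 0 because each increment f(s) * (B_{s+ds} - B_s) has mean 0. By the Itô isometry:
  Var( int_0^t f(s) dB_s ) = E[ (int_0^t f(s) dB_s)^2 ] = int_0^t f(s)^2 ds.
Here f(s) = sin(s/2)/5, so f(s)^2 = sin(s/2)^2/25. Integrate:
  int_0^t (sin(s/2)^2/25) ds = t/50 - sin(t)/50.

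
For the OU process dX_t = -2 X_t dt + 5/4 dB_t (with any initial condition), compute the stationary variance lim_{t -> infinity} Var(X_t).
lim Var(X_t) = 25/64

The OU SDE dX = -theta X dt + sigma dB admits the integrating factor exp(theta t): d(exp(theta t) X_t) = sigma exp(theta t) dB_t. Integrating from 0 to t gives X_t = x_0 * exp(-theta t) + sigma * int_0^t exp(-theta (t-s)) dB_s for any initial x_0. The Itô integral has variance (by the Itô isometry) sigma^2 * int_0^t exp(-2 theta (t - s)) ds = sigma^2 * (1 - exp(-2 theta t)) / (2 theta), independent of x_0.
With theta = 2, sigma = 5/4:
  Var(X_t) = (5/4)^2 * (1 - exp(-2*2 t)) / (2 * 2) = 25/64 - 25*exp(-4*t)/64.
As t -> infinity, exp(-2*2 t) -> 0, so the stationary variance is sigma^2 / (2 theta) = 25/64.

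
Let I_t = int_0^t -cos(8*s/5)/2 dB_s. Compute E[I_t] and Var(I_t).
E[I_t] = 0; Var(I_t) = t/8 + 5*sin(8*t/5)*cos(8*t/5)/64

The Itô integral of a deterministic integrand f(s) has mean 0 because each increment f(s) * (B_{s+ds} - B_s) has mean 0. By the Itô isometry:
  Var( int_0^t f(s) dB_s ) = E[ (int_0^t f(s) dB_s)^2 ] = int_0^t f(s)^2 ds.
Here f(s) = -cos(8*s/5)/2, so f(s)^2 = cos(8*s/5)^2/4. Integrate:
  int_0^t (cos(8*s/5)^2/4) ds = t/8 + 5*sin(8*t/5)*cos(8*t/5)/64.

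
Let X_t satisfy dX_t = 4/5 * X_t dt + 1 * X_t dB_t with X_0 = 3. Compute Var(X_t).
Var(X_t) = 9*(exp(t) - 1)*exp(8*t/5)

For GBM dX = mu X dt + sigma X dB with X_0 = x_0, apply Itô to Y = log X: dY = (mu - sigma^2/2) dt + sigma dB, so Y_t = log(x_0) + (mu - sigma^2/2) t + sigma B_t and hence X_t = x_0 * exp((mu - sigma^2/2) t + sigma B_t).
With mu = 4/5, sigma = 1, x_0 = 3, this gives:
  X_t = 3 * exp((3/10) * t + (1) * B_t).
Since sigma*B_t ~ Normal(0, sigma^2 t), E[exp(sigma*B_t)] = exp(sigma^2 t / 2); so E[X_t] = x_0 * exp((mu - sigma^2/2) t) * exp(sigma^2 t / 2) = x_0 * exp(mu t) = 3*exp(4*t/5).
Var(X_t) = E[X_t^2] - (E[X_t])^2 = x_0^2 * exp(2 mu t) * (exp(sigma^2 t) - 1) = 9*(exp(t) - 1)*exp(8*t/5).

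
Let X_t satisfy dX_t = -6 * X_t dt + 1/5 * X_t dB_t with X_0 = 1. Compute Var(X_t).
Var(X_t) = (exp(t/25) - 1)*exp(-12*t)

For GBM dX = mu X dt + sigma X dB with X_0 = x_0, apply Itô to Y = log X: dY = (mu - sigma^2/2) dt + sigma dB, so Y_t = log(x_0) + (mu - sigma^2/2) t + sigma B_t and hence X_t = x_0 * exp((mu - sigma^2/2) t + sigma B_t).
With mu = -6, sigma = 1/5, x_0 = 1, this gives:
  X_t = 1 * exp((-301/50) * t + (1/5) * B_t).
Since sigma*B_t ~ Normal(0, sigma^2 t), E[exp(sigma*B_t)] = exp(sigma^2 t / 2); so E[X_t] = x_0 * exp((mu - sigma^2/2) t) * exp(sigma^2 t / 2) = x_0 * exp(mu t) = exp(-6*t).
Var(X_t) = E[X_t^2] - (E[X_t])^2 = x_0^2 * exp(2 mu t) * (exp(sigma^2 t) - 1) = (exp(t/25) - 1)*exp(-12*t).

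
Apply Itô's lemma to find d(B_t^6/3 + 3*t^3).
d(B_t^6/3 + 3*t^3) = (5*B_t^4 + 9*t^2) dt + (2*B_t^5) dB_t

Itô's formula for f(t, x): d f(t, B_t) = (f_t + (1/2) f_xx) dt + f_x dB_t. Compute partials of f(t, x) = 3*t^3 + x^6/3:
  f_t(t,x)  = 9*t^2
  f_x(t,x)  = 2*x^5
  f_xx(t,x) = 10*x^4
Assemble drift = f_t + (1/2) f_xx = 9*t^2 + 5*x^4 and diffusion = f_x = 2*x^5. Substituting x = B_t:
  d(B_t^6/3 + 3*t^3) = (5*B_t^4 + 9*t^2) dt + (2*B_t^5) dB_t.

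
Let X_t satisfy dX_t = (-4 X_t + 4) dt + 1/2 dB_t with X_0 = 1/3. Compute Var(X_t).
Var(X_t) = 1/32 - exp(-8*t)/32

The variance V(t) = Var(X_t) satisfies V'(t) = 2 a V(t) + c^2 with V(0) = 0 (drift coefficient is linear in X, diffusion is constant). With a = -4, c = 1/2, the solution is
  V(t) = (c^2 / (2 a)) * (exp(2 a t) - 1)
       = ((1/2)^2 / (2*(-4))) * (exp((-8) t) - 1)
       = 1/32 - exp(-8*t)/32.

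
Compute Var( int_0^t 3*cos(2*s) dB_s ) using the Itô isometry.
Var = 9*t/2 + 9*sin(4*t)/8

The Itô integral of a deterministic integrand f(s) has mean 0 because each increment f(s) * (B_{s+ds} - B_s) has mean 0. By the Itô isometry:
  Var( int_0^t f(s) dB_s ) = E[ (int_0^t f(s) dB_s)^2 ] = int_0^t f(s)^2 ds.
Here f(s) = 3*cos(2*s), so f(s)^2 = 9*cos(2*s)^2. Integrate:
  int_0^t (9*cos(2*s)^2) ds = 9*t/2 + 9*sin(4*t)/8.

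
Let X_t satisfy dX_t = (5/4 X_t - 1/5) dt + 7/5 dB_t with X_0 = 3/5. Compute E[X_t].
E[X_t] = 11*exp(5*t/4)/25 + 4/25

Taking expectations and using E[dB_t] = 0, the mean m(t) = E[X_t] satisfies the ODE m'(t) = a m(t) + b with m(0) = x_0. With a = 5/4, b = -1/5, x_0 = 3/5, the solution is
  m(t) = x_0 * exp(a t) + (b/a) * (exp(a t) - 1)
       = (3/5) * exp((5/4) t) + ((-1/5)/(5/4)) * (exp((5/4) t) - 1)
       = 11*exp(5*t/4)/25 + 4/25.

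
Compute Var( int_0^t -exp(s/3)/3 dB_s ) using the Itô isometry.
Var = exp(2*t/3)/6 - 1/6

The Itô integral of a deterministic integrand f(s) has mean 0 because each increment f(s) * (B_{s+ds} - B_s) has mean 0. By the Itô isometry:
  Var( int_0^t f(s) dB_s ) = E[ (int_0^t f(s) dB_s)^2 ] = int_0^t f(s)^2 ds.
Here f(s) = -exp(s/3)/3, so f(s)^2 = exp(2*s/3)/9. Integrate:
  int_0^t (exp(2*s/3)/9) ds = exp(2*t/3)/6 - 1/6.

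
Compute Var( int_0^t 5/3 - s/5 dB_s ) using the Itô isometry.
Var = t*(3*t^2 - 75*t + 625)/225

The Itô integral of a deterministic integrand f(s) has mean 0 because each increment f(s) * (B_{s+ds} - B_s) has mean 0. By the Itô isometry:
  Var( int_0^t f(s) dB_s ) = E[ (int_0^t f(s) dB_s)^2 ] = int_0^t f(s)^2 ds.
Here f(s) = 5/3 - s/5, so f(s)^2 = (3*s - 25)^2/225. Integrate:
  int_0^t ((3*s - 25)^2/225) ds = t*(3*t^2 - 75*t + 625)/225.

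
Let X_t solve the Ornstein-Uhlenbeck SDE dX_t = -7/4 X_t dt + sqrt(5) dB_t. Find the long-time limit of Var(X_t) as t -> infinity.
lim Var(X_t) = 10/7

The OU SDE dX = -theta X dt + sigma dB admits the integrating factor exp(theta t): d(exp(theta t) X_t) = sigma exp(theta t) dB_t. Integrating from 0 to t gives X_t = x_0 * exp(-theta t) + sigma * int_0^t exp(-theta (t-s)) dB_s for any initial x_0. The Itô integral has variance (by the Itô isometry) sigma^2 * int_0^t exp(-2 theta (t - s)) ds = sigma^2 * (1 - exp(-2 theta t)) / (2 theta), independent of x_0.
With theta = 7/4, sigma = sqrt(5):
  Var(X_t) = (sqrt(5))^2 * (1 - exp(-2*7/4 t)) / (2 * 7/4) = 10/7 - 10*exp(-7*t/2)/7.
As t -> infinity, exp(-2*7/4 t) -> 0, so the stationary variance is sigma^2 / (2 theta) = 10/7.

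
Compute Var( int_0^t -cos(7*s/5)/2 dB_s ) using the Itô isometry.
Var = t/8 + 5*sin(14*t/5)/112

The Itô integral of a deterministic integrand f(s) has mean 0 because each increment f(s) * (B_{s+ds} - B_s) has mean 0. By the Itô isometry:
  Var( int_0^t f(s) dB_s ) = E[ (int_0^t f(s) dB_s)^2 ] = int_0^t f(s)^2 ds.
Here f(s) = -cos(7*s/5)/2, so f(s)^2 = cos(7*s/5)^2/4. Integrate:
  int_0^t (cos(7*s/5)^2/4) ds = t/8 + 5*sin(14*t/5)/112.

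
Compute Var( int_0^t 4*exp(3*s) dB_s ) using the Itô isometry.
Var = 8*exp(6*t)/3 - 8/3

The Itô integral of a deterministic integrand f(s) has mean 0 because each increment f(s) * (B_{s+ds} - B_s) has mean 0. By the Itô isometry:
  Var( int_0^t f(s) dB_s ) = E[ (int_0^t f(s) dB_s)^2 ] = int_0^t f(s)^2 ds.
Here f(s) = 4*exp(3*s), so f(s)^2 = 16*exp(6*s). Integrate:
  int_0^t (16*exp(6*s)) ds = 8*exp(6*t)/3 - 8/3.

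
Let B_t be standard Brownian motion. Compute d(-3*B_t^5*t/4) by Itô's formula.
d(-3*B_t^5*t/4) = (3*B_t^3*(-B_t^2 - 10*t)/4) dt + (-15*B_t^4*t/4) dB_t

Itô's formula for f(t, x): d f(t, B_t) = (f_t + (1/2) f_xx) dt + f_x dB_t. Compute partials of f(t, x) = -3*t*x^5/4:
  f_t(t,x)  = -3*x^5/4
  f_x(t,x)  = -15*t*x^4/4
  f_xx(t,x) = -15*t*x^3
Assemble drift = f_t + (1/2) f_xx = 3*x^3*(-10*t - x^2)/4 and diffusion = f_x = -15*t*x^4/4. Substituting x = B_t:
  d(-3*B_t^5*t/4) = (3*B_t^3*(-B_t^2 - 10*t)/4) dt + (-15*B_t^4*t/4) dB_t.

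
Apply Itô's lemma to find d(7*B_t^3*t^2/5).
d(7*B_t^3*t^2/5) = (7*B_t*t*(2*B_t^2 + 3*t)/5) dt + (21*B_t^2*t^2/5) dB_t

Itô's formula for f(t, x): d f(t, B_t) = (f_t + (1/2) f_xx) dt + f_x dB_t. Compute partials of f(t, x) = 7*t^2*x^3/5:
  f_t(t,x)  = 14*t*x^3/5
  f_x(t,x)  = 21*t^2*x^2/5
  f_xx(t,x) = 42*t^2*x/5
Assemble drift = f_t + (1/2) f_xx = 7*t*x*(3*t + 2*x^2)/5 and diffusion = f_x = 21*t^2*x^2/5. Substituting x = B_t:
  d(7*B_t^3*t^2/5) = (7*B_t*t*(2*B_t^2 + 3*t)/5) dt + (21*B_t^2*t^2/5) dB_t.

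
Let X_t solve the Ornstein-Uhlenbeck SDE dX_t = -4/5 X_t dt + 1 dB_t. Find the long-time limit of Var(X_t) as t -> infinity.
lim Var(X_t) = 5/8

The OU SDE dX = -theta X dt + sigma dB admits the integrating factor exp(theta t): d(exp(theta t) X_t) = sigma exp(theta t) dB_t. Integrating from 0 to t gives X_t = x_0 * exp(-theta t) + sigma * int_0^t exp(-theta (t-s)) dB_s for any initial x_0. The Itô integral has variance (by the Itô isometry) sigma^2 * int_0^t exp(-2 theta (t - s)) ds = sigma^2 * (1 - exp(-2 theta t)) / (2 theta), independent of x_0.
With theta = 4/5, sigma = 1:
  Var(X_t) = (1)^2 * (1 - exp(-2*4/5 t)) / (2 * 4/5) = 5/8 - 5*exp(-8*t/5)/8.
As t -> infinity, exp(-2*4/5 t) -> 0, so the stationary variance is sigma^2 / (2 theta) = 5/8.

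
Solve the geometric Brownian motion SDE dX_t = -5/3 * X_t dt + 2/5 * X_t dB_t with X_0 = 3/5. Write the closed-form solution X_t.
X_t = 3/5 * exp((-131/75) * t + (2/5) * B_t)

For GBM dX = mu X dt + sigma X dB with X_0 = x_0, apply Itô to Y = log X: dY = (mu - sigma^2/2) dt + sigma dB, so Y_t = log(x_0) + (mu - sigma^2/2) t + sigma B_t and hence X_t = x_0 * exp((mu - sigma^2/2) t + sigma B_t).
With mu = -5/3, sigma = 2/5, x_0 = 3/5, this gives:
  X_t = 3/5 * exp((-131/75) * t + (2/5) * B_t).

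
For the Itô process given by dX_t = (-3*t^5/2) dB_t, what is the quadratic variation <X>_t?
<X>_t = 9*t^11/44

For an Itô process dX_t = a(t) dt + b(t) dB_t, the quadratic variation is <X>_t = int_0^t b(s)^2 ds (the drift term does not contribute). Here b(s) = -3*s^5/2, so
  b(s)^2 = 9*s^10/4.
Integrating from 0 to t:
  <X>_t = int_0^t (9*s^10/4) ds = 9*t^11/44.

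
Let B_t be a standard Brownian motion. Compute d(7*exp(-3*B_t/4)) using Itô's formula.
d(7*exp(-3*B_t/4)) = (63*exp(-3*B_t/4)/32) dt + (-21*exp(-3*B_t/4)/4) dB_t

Itô's formula for f(B_t) gives d f(B_t) = f'(B_t) dB_t + (1/2) f''(B_t) dt. Compute derivatives of f(x) = 7*exp(-3*x/4):
  f'(x)  = -21*exp(-3*x/4)/4
  f''(x) = 63*exp(-3*x/4)/16
Substitute x = B_t and multiply the f'' term by 1/2:
  drift     = (1/2) * (63*exp(-3*x/4)/16) evaluated at B_t = 63*exp(-3*B_t/4)/32
  diffusion = (-21*exp(-3*x/4)/4) evaluated at B_t = -21*exp(-3*B_t/4)/4
Therefore d(7*exp(-3*B_t/4)) = (63*exp(-3*B_t/4)/32) dt + (-21*exp(-3*B_t/4)/4) dB_t.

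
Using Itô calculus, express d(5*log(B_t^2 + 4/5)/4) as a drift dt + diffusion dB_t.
d(5*log(B_t^2 + 4/5)/4) = (25*(4 - 5*B_t^2)/(4*(5*B_t^2 + 4)^2)) dt + (25*B_t/(2*(5*B_t^2 + 4))) dB_t

Itô's formula for f(B_t) gives d f(B_t) = f'(B_t) dB_t + (1/2) f''(B_t) dt. Compute derivatives of f(x) = 5*log(x^2 + 4/5)/4:
  f'(x)  = 25*x/(2*(5*x^2 + 4))
  f''(x) = 25*(4 - 5*x^2)/(2*(5*x^2 + 4)^2)
Substitute x = B_t and multiply the f'' term by 1/2:
  drift     = (1/2) * (25*(4 - 5*x^2)/(2*(5*x^2 + 4)^2)) evaluated at B_t = 25*(4 - 5*B_t^2)/(4*(5*B_t^2 + 4)^2)
  diffusion = (25*x/(2*(5*x^2 + 4))) evaluated at B_t = 25*B_t/(2*(5*B_t^2 + 4))
Therefore d(5*log(B_t^2 + 4/5)/4) = (25*(4 - 5*B_t^2)/(4*(5*B_t^2 + 4)^2)) dt + (25*B_t/(2*(5*B_t^2 + 4))) dB_t.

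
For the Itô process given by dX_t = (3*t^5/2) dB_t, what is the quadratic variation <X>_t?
<X>_t = 9*t^11/44

For an Itô process dX_t = a(t) dt + b(t) dB_t, the quadratic variation is <X>_t = int_0^t b(s)^2 ds (the drift term does not contribute). Here b(s) = 3*s^5/2, so
  b(s)^2 = 9*s^10/4.
Integrating from 0 to t:
  <X>_t = int_0^t (9*s^10/4) ds = 9*t^11/44.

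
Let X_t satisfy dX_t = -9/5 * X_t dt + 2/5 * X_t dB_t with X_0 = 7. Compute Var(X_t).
Var(X_t) = (49*exp(4*t/25) - 49)*exp(-18*t/5)

For GBM dX = mu X dt + sigma X dB with X_0 = x_0, apply Itô to Y = log X: dY = (mu - sigma^2/2) dt + sigma dB, so Y_t = log(x_0) + (mu - sigma^2/2) t + sigma B_t and hence X_t = x_0 * exp((mu - sigma^2/2) t + sigma B_t).
With mu = -9/5, sigma = 2/5, x_0 = 7, this gives:
  X_t = 7 * exp((-47/25) * t + (2/5) * B_t).
Since sigma*B_t ~ Normal(0, sigma^2 t), E[exp(sigma*B_t)] = exp(sigma^2 t / 2); so E[X_t] = x_0 * exp((mu - sigma^2/2) t) * exp(sigma^2 t / 2) = x_0 * exp(mu t) = 7*exp(-9*t/5).
Var(X_t) = E[X_t^2] - (E[X_t])^2 = x_0^2 * exp(2 mu t) * (exp(sigma^2 t) - 1) = (49*exp(4*t/25) - 49)*exp(-18*t/5).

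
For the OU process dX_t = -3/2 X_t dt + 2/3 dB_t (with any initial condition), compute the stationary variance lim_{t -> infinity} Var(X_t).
lim Var(X_t) = 4/27

The OU SDE dX = -theta X dt + sigma dB admits the integrating factor exp(theta t): d(exp(theta t) X_t) = sigma exp(theta t) dB_t. Integrating from 0 to t gives X_t = x_0 * exp(-theta t) + sigma * int_0^t exp(-theta (t-s)) dB_s for any initial x_0. The Itô integral has variance (by the Itô isometry) sigma^2 * int_0^t exp(-2 theta (t - s)) ds = sigma^2 * (1 - exp(-2 theta t)) / (2 theta), independent of x_0.
With theta = 3/2, sigma = 2/3:
  Var(X_t) = (2/3)^2 * (1 - exp(-2*3/2 t)) / (2 * 3/2) = 4/27 - 4*exp(-3*t)/27.
As t -> infinity, exp(-2*3/2 t) -> 0, so the stationary variance is sigma^2 / (2 theta) = 4/27.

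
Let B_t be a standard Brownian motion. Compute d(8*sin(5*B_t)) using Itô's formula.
d(8*sin(5*B_t)) = (-100*sin(5*B_t)) dt + (40*cos(5*B_t)) dB_t

Itô's formula for f(B_t) gives d f(B_t) = f'(B_t) dB_t + (1/2) f''(B_t) dt. Compute derivatives of f(x) = 8*sin(5*x):
  f'(x)  = 40*cos(5*x)
  f''(x) = -200*sin(5*x)
Substitute x = B_t and multiply the f'' term by 1/2:
  drift     = (1/2) * (-200*sin(5*x)) evaluated at B_t = -100*sin(5*B_t)
  diffusion = (40*cos(5*x)) evaluated at B_t = 40*cos(5*B_t)
Therefore d(8*sin(5*B_t)) = (-100*sin(5*B_t)) dt + (40*cos(5*B_t)) dB_t.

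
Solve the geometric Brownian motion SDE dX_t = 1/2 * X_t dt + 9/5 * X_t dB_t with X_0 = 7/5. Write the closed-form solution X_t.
X_t = 7/5 * exp((-28/25) * t + (9/5) * B_t)

For GBM dX = mu X dt + sigma X dB with X_0 = x_0, apply Itô to Y = log X: dY = (mu - sigma^2/2) dt + sigma dB, so Y_t = log(x_0) + (mu - sigma^2/2) t + sigma B_t and hence X_t = x_0 * exp((mu - sigma^2/2) t + sigma B_t).
With mu = 1/2, sigma = 9/5, x_0 = 7/5, this gives:
  X_t = 7/5 * exp((-28/25) * t + (9/5) * B_t).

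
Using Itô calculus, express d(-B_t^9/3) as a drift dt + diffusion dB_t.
d(-B_t^9/3) = (-12*B_t^7) dt + (-3*B_t^8) dB_t

Itô's formula for f(B_t) gives d f(B_t) = f'(B_t) dB_t + (1/2) f''(B_t) dt. Compute derivatives of f(x) = -x^9/3:
  f'(x)  = -3*x^8
  f''(x) = -24*x^7
Substitute x = B_t and multiply the f'' term by 1/2:
  drift     = (1/2) * (-24*x^7) evaluated at B_t = -12*B_t^7
  diffusion = (-3*x^8) evaluated at B_t = -3*B_t^8
Therefore d(-B_t^9/3) = (-12*B_t^7) dt + (-3*B_t^8) dB_t.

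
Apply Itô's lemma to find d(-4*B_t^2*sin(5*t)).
d(-4*B_t^2*sin(5*t)) = (-20*B_t^2*cos(5*t) - 4*sin(5*t)) dt + (-8*B_t*sin(5*t)) dB_t

Itô's formula for f(t, x): d f(t, B_t) = (f_t + (1/2) f_xx) dt + f_x dB_t. Compute partials of f(t, x) = -4*x^2*sin(5*t):
  f_t(t,x)  = -20*x^2*cos(5*t)
  f_x(t,x)  = -8*x*sin(5*t)
  f_xx(t,x) = -8*sin(5*t)
Assemble drift = f_t + (1/2) f_xx = -20*x^2*cos(5*t) - 4*sin(5*t) and diffusion = f_x = -8*x*sin(5*t). Substituting x = B_t:
  d(-4*B_t^2*sin(5*t)) = (-20*B_t^2*cos(5*t) - 4*sin(5*t)) dt + (-8*B_t*sin(5*t)) dB_t.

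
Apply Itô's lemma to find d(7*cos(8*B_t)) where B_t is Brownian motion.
d(7*cos(8*B_t)) = (-224*cos(8*B_t)) dt + (-56*sin(8*B_t)) dB_t

Itô's formula for f(B_t) gives d f(B_t) = f'(B_t) dB_t + (1/2) f''(B_t) dt. Compute derivatives of f(x) = 7*cos(8*x):
  f'(x)  = -56*sin(8*x)
  f''(x) = -448*cos(8*x)
Substitute x = B_t and multiply the f'' term by 1/2:
  drift     = (1/2) * (-448*cos(8*x)) evaluated at B_t = -224*cos(8*B_t)
  diffusion = (-56*sin(8*x)) evaluated at B_t = -56*sin(8*B_t)
Therefore d(7*cos(8*B_t)) = (-224*cos(8*B_t)) dt + (-56*sin(8*B_t)) dB_t.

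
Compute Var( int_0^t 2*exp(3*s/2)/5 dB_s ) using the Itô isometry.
Var = 4*exp(3*t)/75 - 4/75

The Itô integral of a deterministic integrand f(s) has mean 0 because each increment f(s) * (B_{s+ds} - B_s) has mean 0. By the Itô isometry:
  Var( int_0^t f(s) dB_s ) = E[ (int_0^t f(s) dB_s)^2 ] = int_0^t f(s)^2 ds.
Here f(s) = 2*exp(3*s/2)/5, so f(s)^2 = 4*exp(3*s)/25. Integrate:
  int_0^t (4*exp(3*s)/25) ds = 4*exp(3*t)/75 - 4/75.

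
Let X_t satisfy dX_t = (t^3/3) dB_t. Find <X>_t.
<X>_t = t^7/63

For an Itô process dX_t = a(t) dt + b(t) dB_t, the quadratic variation is <X>_t = int_0^t b(s)^2 ds (the drift term does not contribute). Here b(s) = s^3/3, so
  b(s)^2 = s^6/9.
Integrating from 0 to t:
  <X>_t = int_0^t (s^6/9) ds = t^7/63.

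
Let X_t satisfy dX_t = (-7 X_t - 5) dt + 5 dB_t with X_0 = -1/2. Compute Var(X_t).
Var(X_t) = 25/14 - 25*exp(-14*t)/14

The variance V(t) = Var(X_t) satisfies V'(t) = 2 a V(t) + c^2 with V(0) = 0 (drift coefficient is linear in X, diffusion is constant). With a = -7, c = 5, the solution is
  V(t) = (c^2 / (2 a)) * (exp(2 a t) - 1)
       = (5^2 / (2*(-7))) * (exp((-14) t) - 1)
       = 25/14 - 25*exp(-14*t)/14.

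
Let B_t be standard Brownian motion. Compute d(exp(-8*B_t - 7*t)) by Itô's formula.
d(exp(-8*B_t - 7*t)) = (25*exp(-8*B_t - 7*t)) dt + (-8*exp(-8*B_t - 7*t)) dB_t

Itô's formula for f(t, x): d f(t, B_t) = (f_t + (1/2) f_xx) dt + f_x dB_t. Compute partials of f(t, x) = exp(-7*t - 8*x):
  f_t(t,x)  = -7*exp(-7*t - 8*x)
  f_x(t,x)  = -8*exp(-7*t - 8*x)
  f_xx(t,x) = 64*exp(-7*t - 8*x)
Assemble drift = f_t + (1/2) f_xx = 25*exp(-7*t - 8*x) and diffusion = f_x = -8*exp(-7*t - 8*x). Substituting x = B_t:
  d(exp(-8*B_t - 7*t)) = (25*exp(-8*B_t - 7*t)) dt + (-8*exp(-8*B_t - 7*t)) dB_t.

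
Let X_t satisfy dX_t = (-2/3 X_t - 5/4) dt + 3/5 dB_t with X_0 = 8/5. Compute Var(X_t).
Var(X_t) = 27/100 - 27*exp(-4*t/3)/100

The variance V(t) = Var(X_t) satisfies V'(t) = 2 a V(t) + c^2 with V(0) = 0 (drift coefficient is linear in X, diffusion is constant). With a = -2/3, c = 3/5, the solution is
  V(t) = (c^2 / (2 a)) * (exp(2 a t) - 1)
       = ((3/5)^2 / (2*(-2/3))) * (exp((-4/3) t) - 1)
       = 27/100 - 27*exp(-4*t/3)/100.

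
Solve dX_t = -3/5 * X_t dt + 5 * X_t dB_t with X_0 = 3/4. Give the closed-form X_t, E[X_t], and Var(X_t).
X_t = 3/4 * exp((-131/10) t + (5) B_t); E[X_t] = 3*exp(-3*t/5)/4; Var(X_t) = (9*exp(25*t) - 9)*exp(-6*t/5)/16

For GBM dX = mu X dt + sigma X dB with X_0 = x_0, apply Itô to Y = log X: dY = (mu - sigma^2/2) dt + sigma dB, so Y_t = log(x_0) + (mu - sigma^2/2) t + sigma B_t and hence X_t = x_0 * exp((mu - sigma^2/2) t + sigma B_t).
With mu = -3/5, sigma = 5, x_0 = 3/4, this gives:
  X_t = 3/4 * exp((-131/10) * t + (5) * B_t).
Since sigma*B_t ~ Normal(0, sigma^2 t), E[exp(sigma*B_t)] = exp(sigma^2 t / 2); so E[X_t] = x_0 * exp((mu - sigma^2/2) t) * exp(sigma^2 t / 2) = x_0 * exp(mu t) = 3*exp(-3*t/5)/4.
Var(X_t) = E[X_t^2] - (E[X_t])^2 = x_0^2 * exp(2 mu t) * (exp(sigma^2 t) - 1) = (9*exp(25*t) - 9)*exp(-6*t/5)/16.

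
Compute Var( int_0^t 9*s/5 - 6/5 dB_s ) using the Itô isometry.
Var = 9*t*(3*t^2 - 6*t + 4)/25

The Itô integral of a deterministic integrand f(s) has mean 0 because each increment f(s) * (B_{s+ds} - B_s) has mean 0. By the Itô isometry:
  Var( int_0^t f(s) dB_s ) = E[ (int_0^t f(s) dB_s)^2 ] = int_0^t f(s)^2 ds.
Here f(s) = 9*s/5 - 6/5, so f(s)^2 = 9*(3*s - 2)^2/25. Integrate:
  int_0^t (9*(3*s - 2)^2/25) ds = 9*t*(3*t^2 - 6*t + 4)/25.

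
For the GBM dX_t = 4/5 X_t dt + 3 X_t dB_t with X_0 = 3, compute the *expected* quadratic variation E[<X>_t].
E[<X>_t] = 405*exp(53*t/5)/53 - 405/53

<X>_t = int_0^t (3 * X_s)^2 ds. Taking expectation inside the integral: E[<X>_t] = 3^2 * int_0^t E[X_s^2] ds. For GBM, E[X_s^2] = x_0^2 * exp((2 mu + sigma^2) s). Integrating:
  E[<X>_t] = 3^2 * 3^2 * (exp((2*(4/5) + 3^2) t) - 1) / (2*(4/5) + 3^2)
           = 3^2 * 3^2 * (exp((53/5) t) - 1) / (53/5) = 405*exp(53*t/5)/53 - 405/53.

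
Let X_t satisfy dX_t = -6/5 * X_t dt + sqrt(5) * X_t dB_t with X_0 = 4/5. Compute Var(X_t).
Var(X_t) = (16*exp(5*t) - 16)*exp(-12*t/5)/25

For GBM dX = mu X dt + sigma X dB with X_0 = x_0, apply Itô to Y = log X: dY = (mu - sigma^2/2) dt + sigma dB, so Y_t = log(x_0) + (mu - sigma^2/2) t + sigma B_t and hence X_t = x_0 * exp((mu - sigma^2/2) t + sigma B_t).
With mu = -6/5, sigma = sqrt(5), x_0 = 4/5, this gives:
  X_t = 4/5 * exp((-37/10) * t + (sqrt(5)) * B_t).
Since sigma*B_t ~ Normal(0, sigma^2 t), E[exp(sigma*B_t)] = exp(sigma^2 t / 2); so E[X_t] = x_0 * exp((mu - sigma^2/2) t) * exp(sigma^2 t / 2) = x_0 * exp(mu t) = 4*exp(-6*t/5)/5.
Var(X_t) = E[X_t^2] - (E[X_t])^2 = x_0^2 * exp(2 mu t) * (exp(sigma^2 t) - 1) = (16*exp(5*t) - 16)*exp(-12*t/5)/25.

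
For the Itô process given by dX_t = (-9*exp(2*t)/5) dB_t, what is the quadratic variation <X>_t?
<X>_t = 81*exp(4*t)/100 - 81/100

For an Itô process dX_t = a(t) dt + b(t) dB_t, the quadratic variation is <X>_t = int_0^t b(s)^2 ds (the drift term does not contribute). Here b(s) = -9*exp(2*s)/5, so
  b(s)^2 = 81*exp(4*s)/25.
Integrating from 0 to t:
  <X>_t = int_0^t (81*exp(4*s)/25) ds = 81*exp(4*t)/100 - 81/100.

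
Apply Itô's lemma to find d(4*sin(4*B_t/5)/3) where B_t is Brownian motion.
d(4*sin(4*B_t/5)/3) = (-32*sin(4*B_t/5)/75) dt + (16*cos(4*B_t/5)/15) dB_t

Itô's formula for f(B_t) gives d f(B_t) = f'(B_t) dB_t + (1/2) f''(B_t) dt. Compute derivatives of f(x) = 4*sin(4*x/5)/3:
  f'(x)  = 16*cos(4*x/5)/15
  f''(x) = -64*sin(4*x/5)/75
Substitute x = B_t and multiply the f'' term by 1/2:
  drift     = (1/2) * (-64*sin(4*x/5)/75) evaluated at B_t = -32*sin(4*B_t/5)/75
  diffusion = (16*cos(4*x/5)/15) evaluated at B_t = 16*cos(4*B_t/5)/15
Therefore d(4*sin(4*B_t/5)/3) = (-32*sin(4*B_t/5)/75) dt + (16*cos(4*B_t/5)/15) dB_t.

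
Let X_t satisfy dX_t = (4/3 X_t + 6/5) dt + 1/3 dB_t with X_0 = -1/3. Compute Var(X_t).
Var(X_t) = exp(8*t/3)/24 - 1/24

The variance V(t) = Var(X_t) satisfies V'(t) = 2 a V(t) + c^2 with V(0) = 0 (drift coefficient is linear in X, diffusion is constant). With a = 4/3, c = 1/3, the solution is
  V(t) = (c^2 / (2 a)) * (exp(2 a t) - 1)
       = ((1/3)^2 / (2*(4/3))) * (exp((8/3) t) - 1)
       = exp(8*t/3)/24 - 1/24.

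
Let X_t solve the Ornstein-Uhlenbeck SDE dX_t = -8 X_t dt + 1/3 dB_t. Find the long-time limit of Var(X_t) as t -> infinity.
lim Var(X_t) = 1/144

The OU SDE dX = -theta X dt + sigma dB admits the integrating factor exp(theta t): d(exp(theta t) X_t) = sigma exp(theta t) dB_t. Integrating from 0 to t gives X_t = x_0 * exp(-theta t) + sigma * int_0^t exp(-theta (t-s)) dB_s for any initial x_0. The Itô integral has variance (by the Itô isometry) sigma^2 * int_0^t exp(-2 theta (t - s)) ds = sigma^2 * (1 - exp(-2 theta t)) / (2 theta), independent of x_0.
With theta = 8, sigma = 1/3:
  Var(X_t) = (1/3)^2 * (1 - exp(-2*8 t)) / (2 * 8) = 1/144 - exp(-16*t)/144.
As t -> infinity, exp(-2*8 t) -> 0, so the stationary variance is sigma^2 / (2 theta) = 1/144.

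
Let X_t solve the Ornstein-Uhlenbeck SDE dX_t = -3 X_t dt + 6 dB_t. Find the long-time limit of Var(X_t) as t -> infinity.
lim Var(X_t) = 6

The OU SDE dX = -theta X dt + sigma dB admits the integrating factor exp(theta t): d(exp(theta t) X_t) = sigma exp(theta t) dB_t. Integrating from 0 to t gives X_t = x_0 * exp(-theta t) + sigma * int_0^t exp(-theta (t-s)) dB_s for any initial x_0. The Itô integral has variance (by the Itô isometry) sigma^2 * int_0^t exp(-2 theta (t - s)) ds = sigma^2 * (1 - exp(-2 theta t)) / (2 theta), independent of x_0.
With theta = 3, sigma = 6:
  Var(X_t) = (6)^2 * (1 - exp(-2*3 t)) / (2 * 3) = 6 - 6*exp(-6*t).
As t -> infinity, exp(-2*3 t) -> 0, so the stationary variance is sigma^2 / (2 theta) = 6.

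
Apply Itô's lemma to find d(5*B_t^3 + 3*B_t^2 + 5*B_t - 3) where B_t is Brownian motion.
d(5*B_t^3 + 3*B_t^2 + 5*B_t - 3) = (15*B_t + 3) dt + (15*B_t^2 + 6*B_t + 5) dB_t

Itô's formula for f(B_t) gives d f(B_t) = f'(B_t) dB_t + (1/2) f''(B_t) dt. Compute derivatives of f(x) = 5*x^3 + 3*x^2 + 5*x - 3:
  f'(x)  = 15*x^2 + 6*x + 5
  f''(x) = 30*x + 6
Substitute x = B_t and multiply the f'' term by 1/2:
  drift     = (1/2) * (30*x + 6) evaluated at B_t = 15*B_t + 3
  diffusion = (15*x^2 + 6*x + 5) evaluated at B_t = 15*B_t^2 + 6*B_t + 5
Therefore d(5*B_t^3 + 3*B_t^2 + 5*B_t - 3) = (15*B_t + 3) dt + (15*B_t^2 + 6*B_t + 5) dB_t.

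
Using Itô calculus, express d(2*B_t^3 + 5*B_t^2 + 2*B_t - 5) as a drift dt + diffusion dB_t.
d(2*B_t^3 + 5*B_t^2 + 2*B_t - 5) = (6*B_t + 5) dt + (6*B_t^2 + 10*B_t + 2) dB_t

Itô's formula for f(B_t) gives d f(B_t) = f'(B_t) dB_t + (1/2) f''(B_t) dt. Compute derivatives of f(x) = 2*x^3 + 5*x^2 + 2*x - 5:
  f'(x)  = 6*x^2 + 10*x + 2
  f''(x) = 12*x + 10
Substitute x = B_t and multiply the f'' term by 1/2:
  drift     = (1/2) * (12*x + 10) evaluated at B_t = 6*B_t + 5
  diffusion = (6*x^2 + 10*x + 2) evaluated at B_t = 6*B_t^2 + 10*B_t + 2
Therefore d(2*B_t^3 + 5*B_t^2 + 2*B_t - 5) = (6*B_t + 5) dt + (6*B_t^2 + 10*B_t + 2) dB_t.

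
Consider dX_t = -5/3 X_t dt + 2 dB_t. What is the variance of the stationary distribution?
lim Var(X_t) = 6/5

The OU SDE dX = -theta X dt + sigma dB admits the integrating factor exp(theta t): d(exp(theta t) X_t) = sigma exp(theta t) dB_t. Integrating from 0 to t gives X_t = x_0 * exp(-theta t) + sigma * int_0^t exp(-theta (t-s)) dB_s for any initial x_0. The Itô integral has variance (by the Itô isometry) sigma^2 * int_0^t exp(-2 theta (t - s)) ds = sigma^2 * (1 - exp(-2 theta t)) / (2 theta), independent of x_0.
With theta = 5/3, sigma = 2:
  Var(X_t) = (2)^2 * (1 - exp(-2*5/3 t)) / (2 * 5/3) = 6/5 - 6*exp(-10*t/3)/5.
As t -> infinity, exp(-2*5/3 t) -> 0, so the stationary variance is sigma^2 / (2 theta) = 6/5.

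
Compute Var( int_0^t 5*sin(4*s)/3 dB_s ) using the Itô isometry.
Var = 25*t/18 - 25*sin(4*t)*cos(4*t)/72

The Itô integral of a deterministic integrand f(s) has mean 0 because each increment f(s) * (B_{s+ds} - B_s) has mean 0. By the Itô isometry:
  Var( int_0^t f(s) dB_s ) = E[ (int_0^t f(s) dB_s)^2 ] = int_0^t f(s)^2 ds.
Here f(s) = 5*sin(4*s)/3, so f(s)^2 = 25*sin(4*s)^2/9. Integrate:
  int_0^t (25*sin(4*s)^2/9) ds = 25*t/18 - 25*sin(4*t)*cos(4*t)/72.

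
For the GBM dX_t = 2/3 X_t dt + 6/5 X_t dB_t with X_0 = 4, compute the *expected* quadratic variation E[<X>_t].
E[<X>_t] = 108*exp(208*t/75)/13 - 108/13

<X>_t = int_0^t ((6/5) * X_s)^2 ds. Taking expectation inside the integral: E[<X>_t] = (6/5)^2 * int_0^t E[X_s^2] ds. For GBM, E[X_s^2] = x_0^2 * exp((2 mu + sigma^2) s). Integrating:
  E[<X>_t] = (6/5)^2 * 4^2 * (exp((2*(2/3) + (6/5)^2) t) - 1) / (2*(2/3) + (6/5)^2)
           = (6/5)^2 * 4^2 * (exp((208/75) t) - 1) / (208/75) = 108*exp(208*t/75)/13 - 108/13.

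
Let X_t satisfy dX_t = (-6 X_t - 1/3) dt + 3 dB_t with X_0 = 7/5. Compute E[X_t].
E[X_t] = -1/18 + 131*exp(-6*t)/90

Taking expectations and using E[dB_t] = 0, the mean m(t) = E[X_t] satisfies the ODE m'(t) = a m(t) + b with m(0) = x_0. With a = -6, b = -1/3, x_0 = 7/5, the solution is
  m(t) = x_0 * exp(a t) + (b/a) * (exp(a t) - 1)
       = (7/5) * exp((-6) t) + ((-1/3)/(-6)) * (exp((-6) t) - 1)
       = -1/18 + 131*exp(-6*t)/90.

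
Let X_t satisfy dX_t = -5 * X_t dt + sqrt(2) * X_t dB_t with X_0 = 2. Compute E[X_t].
E[X_t] = 2*exp(-5*t)

For GBM dX = mu X dt + sigma X dB with X_0 = x_0, apply Itô to Y = log X: dY = (mu - sigma^2/2) dt + sigma dB, so Y_t = log(x_0) + (mu - sigma^2/2) t + sigma B_t and hence X_t = x_0 * exp((mu - sigma^2/2) t + sigma B_t).
With mu = -5, sigma = sqrt(2), x_0 = 2, this gives:
  X_t = 2 * exp((-6) * t + (sqrt(2)) * B_t).
Since sigma*B_t ~ Normal(0, sigma^2 t), E[exp(sigma*B_t)] = exp(sigma^2 t / 2); so E[X_t] = x_0 * exp((mu - sigma^2/2) t) * exp(sigma^2 t / 2) = x_0 * exp(mu t) = 2*exp(-5*t).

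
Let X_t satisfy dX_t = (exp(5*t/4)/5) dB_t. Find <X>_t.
<X>_t = 2*exp(5*t/2)/125 - 2/125

For an Itô process dX_t = a(t) dt + b(t) dB_t, the quadratic variation is <X>_t = int_0^t b(s)^2 ds (the drift term does not contribute). Here b(s) = exp(5*s/4)/5, so
  b(s)^2 = exp(5*s/2)/25.
Integrating from 0 to t:
  <X>_t = int_0^t (exp(5*s/2)/25) ds = 2*exp(5*t/2)/125 - 2/125.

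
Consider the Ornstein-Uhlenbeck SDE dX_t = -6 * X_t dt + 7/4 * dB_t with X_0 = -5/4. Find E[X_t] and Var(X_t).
E[X_t] = -5*exp(-6*t)/4; Var(X_t) = 49/192 - 49*exp(-12*t)/192

The OU SDE dX = -theta X dt + sigma dB admits the integrating factor exp(theta t): d(exp(theta t) X_t) = sigma exp(theta t) dB_t. Integrating from 0 to t:
  X_t = x_0 * exp(-theta t) + sigma * int_0^t exp(-theta (t-s)) dB_s.
The Itô integral has mean 0 and (by the Itô isometry) variance sigma^2 * int_0^t exp(-2 theta (t - s)) ds = sigma^2 * (1 - exp(-2 theta t)) / (2 theta).
With theta = 6, sigma = 7/4, x_0 = -5/4:
  E[X_t] = -5/4 * exp(-6 t) = -5*exp(-6*t)/4
  Var(X_t) = (7/4)^2 * (1 - exp(-2*6 t)) / (2 * 6) = 49/192 - 49*exp(-12*t)/192.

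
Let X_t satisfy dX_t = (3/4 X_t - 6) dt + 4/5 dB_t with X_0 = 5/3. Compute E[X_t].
E[X_t] = 8 - 19*exp(3*t/4)/3

Taking expectations and using E[dB_t] = 0, the mean m(t) = E[X_t] satisfies the ODE m'(t) = a m(t) + b with m(0) = x_0. With a = 3/4, b = -6, x_0 = 5/3, the solution is
  m(t) = x_0 * exp(a t) + (b/a) * (exp(a t) - 1)
       = (5/3) * exp((3/4) t) + ((-6)/(3/4)) * (exp((3/4) t) - 1)
       = 8 - 19*exp(3*t/4)/3.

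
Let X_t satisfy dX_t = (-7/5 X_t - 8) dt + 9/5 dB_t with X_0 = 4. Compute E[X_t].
E[X_t] = -40/7 + 68*exp(-7*t/5)/7

Taking expectations and using E[dB_t] = 0, the mean m(t) = E[X_t] satisfies the ODE m'(t) = a m(t) + b with m(0) = x_0. With a = -7/5, b = -8, x_0 = 4, the solution is
  m(t) = x_0 * exp(a t) + (b/a) * (exp(a t) - 1)
       = 4 * exp((-7/5) t) + ((-8)/(-7/5)) * (exp((-7/5) t) - 1)
       = -40/7 + 68*exp(-7*t/5)/7.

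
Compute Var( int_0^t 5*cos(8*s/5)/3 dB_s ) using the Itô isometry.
Var = 25*t/18 + 125*sin(8*t/5)*cos(8*t/5)/144

The Itô integral of a deterministic integrand f(s) has mean 0 because each increment f(s) * (B_{s+ds} - B_s) has mean 0. By the Itô isometry:
  Var( int_0^t f(s) dB_s ) = E[ (int_0^t f(s) dB_s)^2 ] = int_0^t f(s)^2 ds.
Here f(s) = 5*cos(8*s/5)/3, so f(s)^2 = 25*cos(8*s/5)^2/9. Integrate:
  int_0^t (25*cos(8*s/5)^2/9) ds = 25*t/18 + 125*sin(8*t/5)*cos(8*t/5)/144.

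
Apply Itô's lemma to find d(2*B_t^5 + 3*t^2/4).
d(2*B_t^5 + 3*t^2/4) = (20*B_t^3 + 3*t/2) dt + (10*B_t^4) dB_t

Itô's formula for f(t, x): d f(t, B_t) = (f_t + (1/2) f_xx) dt + f_x dB_t. Compute partials of f(t, x) = 3*t^2/4 + 2*x^5:
  f_t(t,x)  = 3*t/2
  f_x(t,x)  = 10*x^4
  f_xx(t,x) = 40*x^3
Assemble drift = f_t + (1/2) f_xx = 3*t/2 + 20*x^3 and diffusion = f_x = 10*x^4. Substituting x = B_t:
  d(2*B_t^5 + 3*t^2/4) = (20*B_t^3 + 3*t/2) dt + (10*B_t^4) dB_t.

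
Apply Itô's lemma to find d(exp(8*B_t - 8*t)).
d(exp(8*B_t - 8*t)) = (24*exp(8*B_t - 8*t)) dt + (8*exp(8*B_t - 8*t)) dB_t

Itô's formula for f(t, x): d f(t, B_t) = (f_t + (1/2) f_xx) dt + f_x dB_t. Compute partials of f(t, x) = exp(-8*t + 8*x):
  f_t(t,x)  = -8*exp(-8*t + 8*x)
  f_x(t,x)  = 8*exp(-8*t + 8*x)
  f_xx(t,x) = 64*exp(-8*t + 8*x)
Assemble drift = f_t + (1/2) f_xx = 24*exp(-8*t + 8*x) and diffusion = f_x = 8*exp(-8*t + 8*x). Substituting x = B_t:
  d(exp(8*B_t - 8*t)) = (24*exp(8*B_t - 8*t)) dt + (8*exp(8*B_t - 8*t)) dB_t.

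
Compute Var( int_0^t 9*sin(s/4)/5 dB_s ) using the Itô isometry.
Var = 81*t/50 - 81*sin(t/2)/25

The Itô integral of a deterministic integrand f(s) has mean 0 because each increment f(s) * (B_{s+ds} - B_s) has mean 0. By the Itô isometry:
  Var( int_0^t f(s) dB_s ) = E[ (int_0^t f(s) dB_s)^2 ] = int_0^t f(s)^2 ds.
Here f(s) = 9*sin(s/4)/5, so f(s)^2 = 81*sin(s/4)^2/25. Integrate:
  int_0^t (81*sin(s/4)^2/25) ds = 81*t/50 - 81*sin(t/2)/25.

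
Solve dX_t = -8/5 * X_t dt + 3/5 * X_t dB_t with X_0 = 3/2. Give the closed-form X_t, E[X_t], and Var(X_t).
X_t = 3/2 * exp((-89/50) t + (3/5) B_t); E[X_t] = 3*exp(-8*t/5)/2; Var(X_t) = (9*exp(9*t/25) - 9)*exp(-16*t/5)/4

For GBM dX = mu X dt + sigma X dB with X_0 = x_0, apply Itô to Y = log X: dY = (mu - sigma^2/2) dt + sigma dB, so Y_t = log(x_0) + (mu - sigma^2/2) t + sigma B_t and hence X_t = x_0 * exp((mu - sigma^2/2) t + sigma B_t).
With mu = -8/5, sigma = 3/5, x_0 = 3/2, this gives:
  X_t = 3/2 * exp((-89/50) * t + (3/5) * B_t).
Since sigma*B_t ~ Normal(0, sigma^2 t), E[exp(sigma*B_t)] = exp(sigma^2 t / 2); so E[X_t] = x_0 * exp((mu - sigma^2/2) t) * exp(sigma^2 t / 2) = x_0 * exp(mu t) = 3*exp(-8*t/5)/2.
Var(X_t) = E[X_t^2] - (E[X_t])^2 = x_0^2 * exp(2 mu t) * (exp(sigma^2 t) - 1) = (9*exp(9*t/25) - 9)*exp(-16*t/5)/4.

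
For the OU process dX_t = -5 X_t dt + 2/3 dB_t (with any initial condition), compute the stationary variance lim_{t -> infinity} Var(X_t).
lim Var(X_t) = 2/45

The OU SDE dX = -theta X dt + sigma dB admits the integrating factor exp(theta t): d(exp(theta t) X_t) = sigma exp(theta t) dB_t. Integrating from 0 to t gives X_t = x_0 * exp(-theta t) + sigma * int_0^t exp(-theta (t-s)) dB_s for any initial x_0. The Itô integral has variance (by the Itô isometry) sigma^2 * int_0^t exp(-2 theta (t - s)) ds = sigma^2 * (1 - exp(-2 theta t)) / (2 theta), independent of x_0.
With theta = 5, sigma = 2/3:
  Var(X_t) = (2/3)^2 * (1 - exp(-2*5 t)) / (2 * 5) = 2/45 - 2*exp(-10*t)/45.
As t -> infinity, exp(-2*5 t) -> 0, so the stationary variance is sigma^2 / (2 theta) = 2/45.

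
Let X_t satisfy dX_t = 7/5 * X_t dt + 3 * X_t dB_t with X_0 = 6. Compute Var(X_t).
Var(X_t) = 36*(exp(9*t) - 1)*exp(14*t/5)

For GBM dX = mu X dt + sigma X dB with X_0 = x_0, apply Itô to Y = log X: dY = (mu - sigma^2/2) dt + sigma dB, so Y_t = log(x_0) + (mu - sigma^2/2) t + sigma B_t and hence X_t = x_0 * exp((mu - sigma^2/2) t + sigma B_t).
With mu = 7/5, sigma = 3, x_0 = 6, this gives:
  X_t = 6 * exp((-31/10) * t + (3) * B_t).
Since sigma*B_t ~ Normal(0, sigma^2 t), E[exp(sigma*B_t)] = exp(sigma^2 t / 2); so E[X_t] = x_0 * exp((mu - sigma^2/2) t) * exp(sigma^2 t / 2) = x_0 * exp(mu t) = 6*exp(7*t/5).
Var(X_t) = E[X_t^2] - (E[X_t])^2 = x_0^2 * exp(2 mu t) * (exp(sigma^2 t) - 1) = 36*(exp(9*t) - 1)*exp(14*t/5).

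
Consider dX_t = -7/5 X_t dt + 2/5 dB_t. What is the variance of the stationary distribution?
lim Var(X_t) = 2/35

The OU SDE dX = -theta X dt + sigma dB admits the integrating factor exp(theta t): d(exp(theta t) X_t) = sigma exp(theta t) dB_t. Integrating from 0 to t gives X_t = x_0 * exp(-theta t) + sigma * int_0^t exp(-theta (t-s)) dB_s for any initial x_0. The Itô integral has variance (by the Itô isometry) sigma^2 * int_0^t exp(-2 theta (t - s)) ds = sigma^2 * (1 - exp(-2 theta t)) / (2 theta), independent of x_0.
With theta = 7/5, sigma = 2/5:
  Var(X_t) = (2/5)^2 * (1 - exp(-2*7/5 t)) / (2 * 7/5) = 2/35 - 2*exp(-14*t/5)/35.
As t -> infinity, exp(-2*7/5 t) -> 0, so the stationary variance is sigma^2 / (2 theta) = 2/35.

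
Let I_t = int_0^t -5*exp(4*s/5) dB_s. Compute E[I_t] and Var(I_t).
E[I_t] = 0; Var(I_t) = 125*exp(8*t/5)/8 - 125/8

The Itô integral of a deterministic integrand f(s) has mean 0 because each increment f(s) * (B_{s+ds} - B_s) has mean 0. By the Itô isometry:
  Var( int_0^t f(s) dB_s ) = E[ (int_0^t f(s) dB_s)^2 ] = int_0^t f(s)^2 ds.
Here f(s) = -5*exp(4*s/5), so f(s)^2 = 25*exp(8*s/5). Integrate:
  int_0^t (25*exp(8*s/5)) ds = 125*exp(8*t/5)/8 - 125/8.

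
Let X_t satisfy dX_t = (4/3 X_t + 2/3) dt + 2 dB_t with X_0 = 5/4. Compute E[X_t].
E[X_t] = 7*exp(4*t/3)/4 - 1/2

Taking expectations and using E[dB_t] = 0, the mean m(t) = E[X_t] satisfies the ODE m'(t) = a m(t) + b with m(0) = x_0. With a = 4/3, b = 2/3, x_0 = 5/4, the solution is
  m(t) = x_0 * exp(a t) + (b/a) * (exp(a t) - 1)
       = (5/4) * exp((4/3) t) + ((2/3)/(4/3)) * (exp((4/3) t) - 1)
       = 7*exp(4*t/3)/4 - 1/2.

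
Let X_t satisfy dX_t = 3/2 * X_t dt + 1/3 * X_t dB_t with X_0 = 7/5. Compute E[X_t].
E[X_t] = 7*exp(3*t/2)/5

For GBM dX = mu X dt + sigma X dB with X_0 = x_0, apply Itô to Y = log X: dY = (mu - sigma^2/2) dt + sigma dB, so Y_t = log(x_0) + (mu - sigma^2/2) t + sigma B_t and hence X_t = x_0 * exp((mu - sigma^2/2) t + sigma B_t).
With mu = 3/2, sigma = 1/3, x_0 = 7/5, this gives:
  X_t = 7/5 * exp((13/9) * t + (1/3) * B_t).
Since sigma*B_t ~ Normal(0, sigma^2 t), E[exp(sigma*B_t)] = exp(sigma^2 t / 2); so E[X_t] = x_0 * exp((mu - sigma^2/2) t) * exp(sigma^2 t / 2) = x_0 * exp(mu t) = 7*exp(3*t/2)/5.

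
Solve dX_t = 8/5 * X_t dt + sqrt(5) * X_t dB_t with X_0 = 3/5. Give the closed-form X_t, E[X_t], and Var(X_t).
X_t = 3/5 * exp((-9/10) t + (sqrt(5)) B_t); E[X_t] = 3*exp(8*t/5)/5; Var(X_t) = 9*(exp(5*t) - 1)*exp(16*t/5)/25

For GBM dX = mu X dt + sigma X dB with X_0 = x_0, apply Itô to Y = log X: dY = (mu - sigma^2/2) dt + sigma dB, so Y_t = log(x_0) + (mu - sigma^2/2) t + sigma B_t and hence X_t = x_0 * exp((mu - sigma^2/2) t + sigma B_t).
With mu = 8/5, sigma = sqrt(5), x_0 = 3/5, this gives:
  X_t = 3/5 * exp((-9/10) * t + (sqrt(5)) * B_t).
Since sigma*B_t ~ Normal(0, sigma^2 t), E[exp(sigma*B_t)] = exp(sigma^2 t / 2); so E[X_t] = x_0 * exp((mu - sigma^2/2) t) * exp(sigma^2 t / 2) = x_0 * exp(mu t) = 3*exp(8*t/5)/5.
Var(X_t) = E[X_t^2] - (E[X_t])^2 = x_0^2 * exp(2 mu t) * (exp(sigma^2 t) - 1) = 9*(exp(5*t) - 1)*exp(16*t/5)/25.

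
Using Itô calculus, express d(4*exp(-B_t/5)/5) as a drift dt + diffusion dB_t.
d(4*exp(-B_t/5)/5) = (2*exp(-B_t/5)/125) dt + (-4*exp(-B_t/5)/25) dB_t

Itô's formula for f(B_t) gives d f(B_t) = f'(B_t) dB_t + (1/2) f''(B_t) dt. Compute derivatives of f(x) = 4*exp(-x/5)/5:
  f'(x)  = -4*exp(-x/5)/25
  f''(x) = 4*exp(-x/5)/125
Substitute x = B_t and multiply the f'' term by 1/2:
  drift     = (1/2) * (4*exp(-x/5)/125) evaluated at B_t = 2*exp(-B_t/5)/125
  diffusion = (-4*exp(-x/5)/25) evaluated at B_t = -4*exp(-B_t/5)/25
Therefore d(4*exp(-B_t/5)/5) = (2*exp(-B_t/5)/125) dt + (-4*exp(-B_t/5)/25) dB_t.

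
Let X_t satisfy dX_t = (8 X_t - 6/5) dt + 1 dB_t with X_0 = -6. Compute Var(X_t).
Var(X_t) = exp(16*t)/16 - 1/16

The variance V(t) = Var(X_t) satisfies V'(t) = 2 a V(t) + c^2 with V(0) = 0 (drift coefficient is linear in X, diffusion is constant). With a = 8, c = 1, the solution is
  V(t) = (c^2 / (2 a)) * (exp(2 a t) - 1)
       = (1^2 / (2*8)) * (exp(16 t) - 1)
       = exp(16*t)/16 - 1/16.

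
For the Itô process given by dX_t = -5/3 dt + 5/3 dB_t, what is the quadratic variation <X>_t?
<X>_t = 25*t/9

For an Itô process dX_t = a(t) dt + b(t) dB_t, the quadratic variation is <X>_t = int_0^t b(s)^2 ds (the drift term does not contribute). Here b(s) = 5/3, so
  b(s)^2 = 25/9.
Integrating from 0 to t:
  <X>_t = int_0^t (25/9) ds = 25*t/9.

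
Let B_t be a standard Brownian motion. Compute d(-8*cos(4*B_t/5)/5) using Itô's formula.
d(-8*cos(4*B_t/5)/5) = (64*cos(4*B_t/5)/125) dt + (32*sin(4*B_t/5)/25) dB_t

Itô's formula for f(B_t) gives d f(B_t) = f'(B_t) dB_t + (1/2) f''(B_t) dt. Compute derivatives of f(x) = -8*cos(4*x/5)/5:
  f'(x)  = 32*sin(4*x/5)/25
  f''(x) = 128*cos(4*x/5)/125
Substitute x = B_t and multiply the f'' term by 1/2:
  drift     = (1/2) * (128*cos(4*x/5)/125) evaluated at B_t = 64*cos(4*B_t/5)/125
  diffusion = (32*sin(4*x/5)/25) evaluated at B_t = 32*sin(4*B_t/5)/25
Therefore d(-8*cos(4*B_t/5)/5) = (64*cos(4*B_t/5)/125) dt + (32*sin(4*B_t/5)/25) dB_t.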